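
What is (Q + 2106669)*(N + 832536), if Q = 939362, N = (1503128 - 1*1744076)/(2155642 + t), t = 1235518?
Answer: 2149936305113029293/847790 ≈ 2.5359e+12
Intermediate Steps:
N = -60237/847790 (N = (1503128 - 1*1744076)/(2155642 + 1235518) = (1503128 - 1744076)/3391160 = -240948*1/3391160 = -60237/847790 ≈ -0.071052)
(Q + 2106669)*(N + 832536) = (939362 + 2106669)*(-60237/847790 + 832536) = 3046031*(705815635203/847790) = 2149936305113029293/847790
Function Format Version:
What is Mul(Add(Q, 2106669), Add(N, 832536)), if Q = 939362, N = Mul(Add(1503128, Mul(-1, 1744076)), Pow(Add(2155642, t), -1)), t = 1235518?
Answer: Rational(2149936305113029293, 847790) ≈ 2.5359e+12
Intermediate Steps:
N = Rational(-60237, 847790) (N = Mul(Add(1503128, Mul(-1, 1744076)), Pow(Add(2155642, 1235518), -1)) = Mul(Add(1503128, -1744076), Pow(3391160, -1)) = Mul(-240948, Rational(1, 3391160)) = Rational(-60237, 847790) ≈ -0.071052)
Mul(Add(Q, 2106669), Add(N, 832536)) = Mul(Add(939362, 2106669), Add(Rational(-60237, 847790), 832536)) = Mul(3046031, Rational(705815635203, 847790)) = Rational(2149936305113029293, 847790)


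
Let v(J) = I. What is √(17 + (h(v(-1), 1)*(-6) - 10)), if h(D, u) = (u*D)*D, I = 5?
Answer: I*√143 ≈ 11.958*I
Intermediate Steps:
v(J) = 5
h(D, u) = u*D² (h(D, u) = (D*u)*D = u*D²)
√(17 + (h(v(-1), 1)*(-6) - 10)) = √(17 + ((1*5²)*(-6) - 10)) = √(17 + ((1*25)*(-6) - 10)) = √(17 + (25*(-6) - 10)) = √(17 + (-150 - 10)) = √(17 - 160) = √(-143) = I*√143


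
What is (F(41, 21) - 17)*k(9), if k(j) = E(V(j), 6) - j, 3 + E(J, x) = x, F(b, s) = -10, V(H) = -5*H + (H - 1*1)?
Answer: 162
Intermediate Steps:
V(H) = -1 - 4*H (V(H) = -5*H + (H - 1) = -5*H + (-1 + H) = -1 - 4*H)
E(J, x) = -3 + x
k(j) = 3 - j (k(j) = (-3 + 6) - j = 3 - j)
(F(41, 21) - 17)*k(9) = (-10 - 17)*(3 - 1*9) = -27*(3 - 9) = -27*(-6) = 162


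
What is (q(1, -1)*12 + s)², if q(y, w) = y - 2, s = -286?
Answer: 88804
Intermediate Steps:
q(y, w) = -2 + y
(q(1, -1)*12 + s)² = ((-2 + 1)*12 - 286)² = (-1*12 - 286)² = (-12 - 286)² = (-298)² = 88804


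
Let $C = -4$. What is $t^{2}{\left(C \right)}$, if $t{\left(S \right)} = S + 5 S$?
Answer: $576$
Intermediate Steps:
$t{\left(S \right)} = 6 S$
$t^{2}{\left(C \right)} = \left(6 \left(-4\right)\right)^{2} = \left(-24\right)^{2} = 576$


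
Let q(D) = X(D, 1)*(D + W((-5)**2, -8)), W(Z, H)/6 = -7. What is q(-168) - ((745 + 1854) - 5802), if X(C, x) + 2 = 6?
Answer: 2363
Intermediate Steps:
X(C, x) = 4 (X(C, x) = -2 + 6 = 4)
W(Z, H) = -42 (W(Z, H) = 6*(-7) = -42)
q(D) = -168 + 4*D (q(D) = 4*(D - 42) = 4*(-42 + D) = -168 + 4*D)
q(-168) - ((745 + 1854) - 5802) = (-168 + 4*(-168)) - ((745 + 1854) - 5802) = (-168 - 672) - (2599 - 5802) = -840 - 1*(-3203) = -840 + 3203 = 2363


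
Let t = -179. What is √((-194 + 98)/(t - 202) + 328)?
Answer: 6*√147066/127 ≈ 18.118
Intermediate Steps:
√((-194 + 98)/(t - 202) + 328) = √((-194 + 98)/(-179 - 202) + 328) = √(-96/(-381) + 328) = √(-96*(-1/381) + 328) = √(32/127 + 328) = √(41688/127) = 6*√147066/127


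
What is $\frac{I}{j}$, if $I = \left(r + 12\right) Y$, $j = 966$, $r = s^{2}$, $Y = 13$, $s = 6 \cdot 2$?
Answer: $\frac{338}{161} \approx 2.0994$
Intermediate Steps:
$s = 12$
$r = 144$ ($r = 12^{2} = 144$)
$I = 2028$ ($I = \left(144 + 12\right) 13 = 156 \cdot 13 = 2028$)
$\frac{I}{j} = \frac{2028}{966} = 2028 \cdot \frac{1}{966} = \frac{338}{161}$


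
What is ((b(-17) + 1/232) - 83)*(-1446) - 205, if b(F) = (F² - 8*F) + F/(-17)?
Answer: -57557951/116 ≈ -4.9619e+5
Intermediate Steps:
b(F) = F² - 137*F/17 (b(F) = (F² - 8*F) + F*(-1/17) = (F² - 8*F) - F/17 = F² - 137*F/17)
((b(-17) + 1/232) - 83)*(-1446) - 205 = (((1/17)*(-17)*(-137 + 17*(-17)) + 1/232) - 83)*(-1446) - 205 = (((1/17)*(-17)*(-137 - 289) + 1/232) - 83)*(-1446) - 205 = (((1/17)*(-17)*(-426) + 1/232) - 83)*(-1446) - 205 = ((426 + 1/232) - 83)*(-1446) - 205 = (98833/232 - 83)*(-1446) - 205 = (79577/232)*(-1446) - 205 = -57534171/116 - 205 = -57557951/116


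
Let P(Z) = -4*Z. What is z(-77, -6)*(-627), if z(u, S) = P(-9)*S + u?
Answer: 183711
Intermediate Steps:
z(u, S) = u + 36*S (z(u, S) = (-4*(-9))*S + u = 36*S + u = u + 36*S)
z(-77, -6)*(-627) = (-77 + 36*(-6))*(-627) = (-77 - 216)*(-627) = -293*(-627) = 183711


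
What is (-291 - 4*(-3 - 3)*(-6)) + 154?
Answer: -281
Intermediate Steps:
(-291 - 4*(-3 - 3)*(-6)) + 154 = (-291 - 4*(-6)*(-6)) + 154 = (-291 + 24*(-6)) + 154 = (-291 - 144) + 154 = -435 + 154 = -281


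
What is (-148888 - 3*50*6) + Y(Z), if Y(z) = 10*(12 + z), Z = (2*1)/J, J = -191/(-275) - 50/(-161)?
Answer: -6659490168/44501 ≈ -1.4965e+5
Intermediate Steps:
J = 44501/44275 (J = -191*(-1/275) - 50*(-1/161) = 191/275 + 50/161 = 44501/44275 ≈ 1.0051)
Z = 88550/44501 (Z = (2*1)/(44501/44275) = 2*(44275/44501) = 88550/44501 ≈ 1.9898)
Y(z) = 120 + 10*z
(-148888 - 3*50*6) + Y(Z) = (-148888 - 3*50*6) + (120 + 10*(88550/44501)) = (-148888 - 150*6) + (120 + 885500/44501) = (-148888 - 1*900) + 6225620/44501 = (-148888 - 900) + 6225620/44501 = -149788 + 6225620/44501 = -6659490168/44501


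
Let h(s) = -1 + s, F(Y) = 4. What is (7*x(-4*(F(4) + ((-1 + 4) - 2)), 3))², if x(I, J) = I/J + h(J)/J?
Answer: 1764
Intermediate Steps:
x(I, J) = I/J + (-1 + J)/J
(7*x(-4*(F(4) + ((-1 + 4) - 2)), 3))² = (7*((-1 - 4*(4 + ((-1 + 4) - 2)) + 3)/3))² = (7*((-1 - 4*(4 + (3 - 2)) + 3)/3))² = (7*((-1 - 4*(4 + 1) + 3)/3))² = (7*((-1 - 4*5 + 3)/3))² = (7*((-1 - 20 + 3)/3))² = (7*((⅓)*(-18)))² = (7*(-6))² = (-42)² = 1764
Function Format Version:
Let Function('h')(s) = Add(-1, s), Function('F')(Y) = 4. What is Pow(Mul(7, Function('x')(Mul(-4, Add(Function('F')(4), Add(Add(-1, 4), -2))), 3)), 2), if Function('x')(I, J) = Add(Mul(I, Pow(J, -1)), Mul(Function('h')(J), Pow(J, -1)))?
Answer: 1764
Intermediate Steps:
Function('x')(I, J) = Add(Mul(I, Pow(J, -1)), Mul(Pow(J, -1), Add(-1, J))) (Function('x')(I, J) = Add(Mul(I, Pow(J, -1)), Mul(Add(-1, J), Pow(J, -1))) = Add(Mul(I, Pow(J, -1)), Mul(Pow(J, -1), Add(-1, J))))
Pow(Mul(7, Function('x')(Mul(-4, Add(Function('F')(4), Add(Add(-1, 4), -2))), 3)), 2) = Pow(Mul(7, Mul(Pow(3, -1), Add(-1, Mul(-4, Add(4, Add(Add(-1, 4), -2))), 3))), 2) = Pow(Mul(7, Mul(Rational(1, 3), Add(-1, Mul(-4, Add(4, Add(3, -2))), 3))), 2) = Pow(Mul(7, Mul(Rational(1, 3), Add(-1, Mul(-4, Add(4, 1)), 3))), 2) = Pow(Mul(7, Mul(Rational(1, 3), Add(-1, Mul(-4, 5), 3))), 2) = Pow(Mul(7, Mul(Rational(1, 3), Add(-1, -20, 3))), 2) = Pow(Mul(7, Mul(Rational(1, 3), -18)), 2) = Pow(Mul(7, -6), 2) = Pow(-42, 2) = 1764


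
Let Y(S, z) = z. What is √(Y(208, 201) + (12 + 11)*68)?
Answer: √1765 ≈ 42.012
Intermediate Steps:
√(Y(208, 201) + (12 + 11)*68) = √(201 + (12 + 11)*68) = √(201 + 23*68) = √(201 + 1564) = √1765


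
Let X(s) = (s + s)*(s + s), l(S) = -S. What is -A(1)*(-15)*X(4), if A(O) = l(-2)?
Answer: 1920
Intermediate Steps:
A(O) = 2 (A(O) = -1*(-2) = 2)
X(s) = 4*s**2 (X(s) = (2*s)*(2*s) = 4*s**2)
-A(1)*(-15)*X(4) = -2*(-15)*4*4**2 = -(-30)*4*16 = -(-30)*64 = -1*(-1920) = 1920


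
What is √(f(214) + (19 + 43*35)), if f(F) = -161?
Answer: √1363 ≈ 36.919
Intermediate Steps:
√(f(214) + (19 + 43*35)) = √(-161 + (19 + 43*35)) = √(-161 + (19 + 1505)) = √(-161 + 1524) = √1363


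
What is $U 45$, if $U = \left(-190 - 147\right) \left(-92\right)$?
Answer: $1395180$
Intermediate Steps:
$U = 31004$ ($U = \left(-337\right) \left(-92\right) = 31004$)
$U 45 = 31004 \cdot 45 = 1395180$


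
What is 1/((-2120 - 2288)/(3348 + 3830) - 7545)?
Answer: -3589/27081209 ≈ -0.00013253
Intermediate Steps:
1/((-2120 - 2288)/(3348 + 3830) - 7545) = 1/(-4408/7178 - 7545) = 1/(-4408*1/7178 - 7545) = 1/(-2204/3589 - 7545) = 1/(-27081209/3589) = -3589/27081209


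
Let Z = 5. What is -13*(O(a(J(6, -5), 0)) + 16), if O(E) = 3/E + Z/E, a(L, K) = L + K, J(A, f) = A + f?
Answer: -312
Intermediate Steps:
a(L, K) = K + L
O(E) = 8/E (O(E) = 3/E + 5/E = 8/E)
-13*(O(a(J(6, -5), 0)) + 16) = -13*(8/(0 + (6 - 5)) + 16) = -13*(8/(0 + 1) + 16) = -13*(8/1 + 16) = -13*(8*1 + 16) = -13*(8 + 16) = -13*24 = -312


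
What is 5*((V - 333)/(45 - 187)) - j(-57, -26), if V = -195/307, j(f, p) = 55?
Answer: -942770/21797 ≈ -43.252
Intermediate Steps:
V = -195/307 (V = -195*1/307 = -195/307 ≈ -0.63518)
5*((V - 333)/(45 - 187)) - j(-57, -26) = 5*((-195/307 - 333)/(45 - 187)) - 1*55 = 5*(-102426/307/(-142)) - 55 = 5*(-102426/307*(-1/142)) - 55 = 5*(51213/21797) - 55 = 256065/21797 - 55 = -942770/21797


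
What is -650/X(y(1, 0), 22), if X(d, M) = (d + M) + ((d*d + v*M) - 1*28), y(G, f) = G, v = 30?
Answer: -325/328 ≈ -0.99085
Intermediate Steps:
X(d, M) = -28 + d + d² + 31*M (X(d, M) = (d + M) + ((d*d + 30*M) - 1*28) = (M + d) + ((d² + 30*M) - 28) = (M + d) + (-28 + d² + 30*M) = -28 + d + d² + 31*M)
-650/X(y(1, 0), 22) = -650/(-28 + 1 + 1² + 31*22) = -650/(-28 + 1 + 1 + 682) = -650/656 = -650*1/656 = -325/328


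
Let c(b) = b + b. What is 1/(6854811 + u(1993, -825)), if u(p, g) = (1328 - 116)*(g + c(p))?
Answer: 1/10685943 ≈ 9.3581e-8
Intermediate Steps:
c(b) = 2*b
u(p, g) = 1212*g + 2424*p (u(p, g) = (1328 - 116)*(g + 2*p) = 1212*(g + 2*p) = 1212*g + 2424*p)
1/(6854811 + u(1993, -825)) = 1/(6854811 + (1212*(-825) + 2424*1993)) = 1/(6854811 + (-999900 + 4831032)) = 1/(6854811 + 3831132) = 1/10685943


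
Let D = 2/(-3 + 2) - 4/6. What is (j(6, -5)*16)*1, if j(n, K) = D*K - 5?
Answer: 400/3 ≈ 133.33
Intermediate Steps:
D = -8/3 (D = 2/(-1) - 4*⅙ = 2*(-1) - ⅔ = -2 - ⅔ = -8/3 ≈ -2.6667)
j(n, K) = -5 - 8*K/3 (j(n, K) = -8*K/3 - 5 = -5 - 8*K/3)
(j(6, -5)*16)*1 = ((-5 - 8/3*(-5))*16)*1 = ((-5 + 40/3)*16)*1 = ((25/3)*16)*1 = (400/3)*1 = 400/3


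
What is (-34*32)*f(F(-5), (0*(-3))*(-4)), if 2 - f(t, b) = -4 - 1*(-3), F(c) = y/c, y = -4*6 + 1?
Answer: -3264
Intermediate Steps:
y = -23 (y = -24 + 1 = -23)
F(c) = -23/c
f(t, b) = 3 (f(t, b) = 2 - (-4 - 1*(-3)) = 2 - (-4 + 3) = 2 - 1*(-1) = 2 + 1 = 3)
(-34*32)*f(F(-5), (0*(-3))*(-4)) = -34*32*3 = -1088*3 = -3264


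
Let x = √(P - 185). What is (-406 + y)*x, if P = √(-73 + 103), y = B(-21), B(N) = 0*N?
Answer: -406*I*√(185 - √30) ≈ -5439.8*I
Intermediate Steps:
B(N) = 0
y = 0
P = √30 ≈ 5.4772
x = √(-185 + √30) (x = √(√30 - 185) = √(-185 + √30) ≈ 13.399*I)
(-406 + y)*x = (-406 + 0)*√(-185 + √30) = -406*√(-185 + √30)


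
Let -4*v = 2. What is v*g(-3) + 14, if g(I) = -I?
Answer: 25/2 ≈ 12.500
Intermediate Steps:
v = -½ (v = -¼*2 = -½ ≈ -0.50000)
v*g(-3) + 14 = -(-1)*(-3)/2 + 14 = -½*3 + 14 = -3/2 + 14 = 25/2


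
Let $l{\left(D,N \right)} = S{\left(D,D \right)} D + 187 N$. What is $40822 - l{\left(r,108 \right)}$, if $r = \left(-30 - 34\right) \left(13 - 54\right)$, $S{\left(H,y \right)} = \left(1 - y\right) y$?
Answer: $18060361874$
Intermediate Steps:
$S{\left(H,y \right)} = y \left(1 - y\right)$
$r = 2624$ ($r = \left(-64\right) \left(-41\right) = 2624$)
$l{\left(D,N \right)} = 187 N + D^{2} \left(1 - D\right)$ ($l{\left(D,N \right)} = D \left(1 - D\right) D + 187 N = D^{2} \left(1 - D\right) + 187 N = 187 N + D^{2} \left(1 - D\right)$)
$40822 - l{\left(r,108 \right)} = 40822 - \left(187 \cdot 108 + 2624^{2} \left(1 - 2624\right)\right) = 40822 - \left(20196 + 6885376 \left(1 - 2624\right)\right) = 40822 - \left(20196 + 6885376 \left(-2623\right)\right) = 40822 - \left(20196 - 18060341248\right) = 40822 - -18060321052 = 40822 + 18060321052 = 18060361874$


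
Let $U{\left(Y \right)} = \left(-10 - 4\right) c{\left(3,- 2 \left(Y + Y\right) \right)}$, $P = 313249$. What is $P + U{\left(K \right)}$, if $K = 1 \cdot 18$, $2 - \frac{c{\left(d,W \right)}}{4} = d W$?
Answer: $301041$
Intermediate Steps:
$c{\left(d,W \right)} = 8 - 4 W d$ ($c{\left(d,W \right)} = 8 - 4 d W = 8 - 4 W d$)
$K = 18$
$U{\left(Y \right)} = -112 - 672 Y$ ($U{\left(Y \right)} = \left(-10 - 4\right) \left(8 - 4 \left(- 2 \left(Y + Y\right)\right) 3\right) = - 14 \left(8 - 4 \left(- 2 \cdot 2 Y\right) 3\right) = - 14 \left(8 - 4 \left(- 4 Y\right) 3\right) = - 14 \left(8 + 48 Y\right) = -112 - 672 Y$)
$P + U{\left(K \right)} = 313249 - 12208 = 301041$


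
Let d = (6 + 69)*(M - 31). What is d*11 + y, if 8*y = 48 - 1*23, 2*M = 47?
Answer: -49475/8 ≈ -6184.4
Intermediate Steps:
M = 47/2 (M = (1/2)*47 = 47/2 ≈ 23.500)
d = -1125/2 (d = (6 + 69)*(47/2 - 31) = 75*(-15/2) = -1125/2 ≈ -562.50)
y = 25/8 (y = (48 - 1*23)/8 = (48 - 23)/8 = (1/8)*25 = 25/8 ≈ 3.1250)
d*11 + y = -1125/2*11 + 25/8 = -12375/2 + 25/8 = -49475/8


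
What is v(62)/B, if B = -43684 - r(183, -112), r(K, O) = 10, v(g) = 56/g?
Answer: -2/96751 ≈ -2.0672e-5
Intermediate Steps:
B = -43694 (B = -43684 - 1*10 = -43684 - 10 = -43694)
v(62)/B = (56/62)/(-43694) = (56*(1/62))*(-1/43694) = (28/31)*(-1/43694) = -2/96751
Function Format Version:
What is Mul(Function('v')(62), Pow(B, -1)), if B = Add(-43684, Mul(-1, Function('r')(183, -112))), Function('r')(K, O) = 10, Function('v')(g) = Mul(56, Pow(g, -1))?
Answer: Rational(-2, 96751) ≈ -2.0672e-5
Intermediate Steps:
B = -43694 (B = Add(-43684, Mul(-1, 10)) = Add(-43684, -10) = -43694)
Mul(Function('v')(62), Pow(B, -1)) = Mul(Mul(56, Pow(62, -1)), Pow(-43694, -1)) = Mul(Mul(56, Rational(1, 62)), Rational(-1, 43694)) = Mul(Rational(28, 31), Rational(-1, 43694)) = Rational(-2, 96751)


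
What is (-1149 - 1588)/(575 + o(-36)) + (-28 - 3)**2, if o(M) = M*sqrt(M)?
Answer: 21234898/22193 - 34776*I/22193 ≈ 956.83 - 1.567*I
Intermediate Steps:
o(M) = M**(3/2)
(-1149 - 1588)/(575 + o(-36)) + (-28 - 3)**2 = (-1149 - 1588)/(575 + (-36)**(3/2)) + (-28 - 3)**2 = -2737*(575 + 216*I)/377281 + (-31)**2 = -161*(575 + 216*I)/22193 + 961 = 961 - 161*(575 + 216*I)/22193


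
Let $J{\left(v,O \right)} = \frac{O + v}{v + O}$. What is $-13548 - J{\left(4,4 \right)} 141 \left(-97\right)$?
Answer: $129$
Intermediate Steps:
$J{\left(v,O \right)} = 1$ ($J{\left(v,O \right)} = \frac{O + v}{O + v} = 1$)
$-13548 - J{\left(4,4 \right)} 141 \left(-97\right) = -13548 - 1 \cdot 141 \left(-97\right) = -13548 - 141 \left(-97\right) = -13548 - -13677 = -13548 + 13677 = 129$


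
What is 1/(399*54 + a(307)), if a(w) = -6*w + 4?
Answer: 1/19708 ≈ 5.0741e-5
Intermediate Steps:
a(w) = 4 - 6*w
1/(399*54 + a(307)) = 1/(399*54 + (4 - 6*307)) = 1/(21546 + (4 - 1842)) = 1/(21546 - 1838) = 1/19708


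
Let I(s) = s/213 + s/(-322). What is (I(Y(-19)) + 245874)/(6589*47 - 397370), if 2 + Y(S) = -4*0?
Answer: -8431756973/3007050291 ≈ -2.8040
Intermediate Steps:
Y(S) = -2 (Y(S) = -2 - 4*0 = -2 + 0 = -2)
I(s) = 109*s/68586 (I(s) = s*(1/213) + s*(-1/322) = s/213 - s/322 = 109*s/68586)
(I(Y(-19)) + 245874)/(6589*47 - 397370) = ((109/68586)*(-2) + 245874)/(6589*47 - 397370) = (-109/34293 + 245874)/(309683 - 397370) = (8431756973/34293)/(-87687) = (8431756973/34293)*(-1/87687) = -8431756973/3007050291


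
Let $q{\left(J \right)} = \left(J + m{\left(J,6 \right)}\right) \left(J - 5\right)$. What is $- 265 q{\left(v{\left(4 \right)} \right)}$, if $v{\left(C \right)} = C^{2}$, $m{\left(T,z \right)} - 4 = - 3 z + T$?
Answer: $-52470$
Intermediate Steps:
$m{\left(T,z \right)} = 4 + T - 3 z$ ($m{\left(T,z \right)} = 4 + \left(- 3 z + T\right) = 4 + \left(T - 3 z\right) = 4 + T - 3 z$)
$q{\left(J \right)} = \left(-14 + 2 J\right) \left(-5 + J\right)$ ($q{\left(J \right)} = \left(J + \left(4 + J - 18\right)\right) \left(J - 5\right) = \left(J + \left(4 + J - 18\right)\right) \left(-5 + J\right) = \left(J + \left(-14 + J\right)\right) \left(-5 + J\right) = \left(-14 + 2 J\right) \left(-5 + J\right)$)
$- 265 q{\left(v{\left(4 \right)} \right)} = - 265 \left(70 - 24 \cdot 4^{2} + 2 \left(4^{2}\right)^{2}\right) = - 265 \left(70 - 384 + 2 \cdot 16^{2}\right) = - 265 \left(70 - 384 + 2 \cdot 256\right) = - 265 \left(70 - 384 + 512\right) = \left(-265\right) 198 = -52470$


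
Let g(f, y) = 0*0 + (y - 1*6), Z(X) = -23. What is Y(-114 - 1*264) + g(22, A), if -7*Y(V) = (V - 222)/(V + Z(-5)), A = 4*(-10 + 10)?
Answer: -17442/2807 ≈ -6.2138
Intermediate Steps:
A = 0 (A = 4*0 = 0)
Y(V) = -(-222 + V)/(7*(-23 + V)) (Y(V) = -(V - 222)/(7*(V - 23)) = -(-222 + V)/(7*(-23 + V)))
g(f, y) = -6 + y (g(f, y) = 0 + (y - 6) = 0 + (-6 + y) = -6 + y)
Y(-114 - 1*264) + g(22, A) = (222 - (-114 - 1*264))/(7*(-23 + (-114 - 1*264))) + (-6 + 0) = (222 - (-114 - 264))/(7*(-23 + (-114 - 264))) - 6 = (222 - 1*(-378))/(7*(-23 - 378)) - 6 = (⅐)*(222 + 378)/(-401) - 6 = (⅐)*(-1/401)*600 - 6 = -600/2807 - 6 = -17442/2807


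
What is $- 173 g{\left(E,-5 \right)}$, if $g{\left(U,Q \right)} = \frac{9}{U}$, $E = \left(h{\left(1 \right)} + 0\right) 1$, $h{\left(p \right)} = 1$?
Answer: $-1557$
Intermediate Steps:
$E = 1$ ($E = \left(1 + 0\right) 1 = 1 \cdot 1 = 1$)
$- 173 g{\left(E,-5 \right)} = - 173 \cdot \frac{9}{1} = - 173 \cdot 9 \cdot 1 = \left(-173\right) 9 = -1557$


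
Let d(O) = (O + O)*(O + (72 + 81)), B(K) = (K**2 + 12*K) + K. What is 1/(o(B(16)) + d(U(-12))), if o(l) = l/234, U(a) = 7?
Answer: 117/262312 ≈ 0.00044603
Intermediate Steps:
B(K) = K**2 + 13*K
d(O) = 2*O*(153 + O) (d(O) = (2*O)*(O + 153) = (2*O)*(153 + O) = 2*O*(153 + O))
o(l) = l/234 (o(l) = l*(1/234) = l/234)
1/(o(B(16)) + d(U(-12))) = 1/((16*(13 + 16))/234 + 2*7*(153 + 7)) = 1/((16*29)/234 + 2*7*160) = 1/((1/234)*464 + 2240) = 1/(232/117 + 2240) = 1/(262312/117) = 117/262312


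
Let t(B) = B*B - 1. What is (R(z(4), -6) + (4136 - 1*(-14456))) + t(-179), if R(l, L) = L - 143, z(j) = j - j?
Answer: 50483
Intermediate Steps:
z(j) = 0
R(l, L) = -143 + L
t(B) = -1 + B² (t(B) = B² - 1 = -1 + B²)
(R(z(4), -6) + (4136 - 1*(-14456))) + t(-179) = ((-143 - 6) + (4136 - 1*(-14456))) + (-1 + (-179)²) = (-149 + (4136 + 14456)) + (-1 + 32041) = (-149 + 18592) + 32040 = 18443 + 32040 = 50483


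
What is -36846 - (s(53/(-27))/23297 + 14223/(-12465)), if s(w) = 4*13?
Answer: -3566547008593/96799035 ≈ -36845.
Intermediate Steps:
s(w) = 52
-36846 - (s(53/(-27))/23297 + 14223/(-12465)) = -36846 - (52/23297 + 14223/(-12465)) = -36846 - (52*(1/23297) + 14223*(-1/12465)) = -36846 - (52/23297 - 4741/4155) = -36846 - 1*(-110235017/96799035) = -36846 + 110235017/96799035 = -3566547008593/96799035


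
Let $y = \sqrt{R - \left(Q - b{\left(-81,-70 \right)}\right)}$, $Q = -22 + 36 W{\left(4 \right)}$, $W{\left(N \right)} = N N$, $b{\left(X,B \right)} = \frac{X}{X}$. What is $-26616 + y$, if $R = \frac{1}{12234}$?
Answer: $-26616 + \frac{i \sqrt{82767915834}}{12234} \approx -26616.0 + 23.516 i$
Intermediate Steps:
$b{\left(X,B \right)} = 1$
$W{\left(N \right)} = N^{2}$
$Q = 554$ ($Q = -22 + 36 \cdot 4^{2} = -22 + 36 \cdot 16 = -22 + 576 = 554$)
$R = \frac{1}{12234} \approx 8.1739 \cdot 10^{-5}$
$y = \frac{i \sqrt{82767915834}}{12234}$ ($y = \sqrt{\frac{1}{12234} + \left(1 - 554\right)} = \sqrt{\frac{1}{12234} - 553} = \sqrt{- \frac{6765401}{12234}} = \frac{i \sqrt{82767915834}}{12234} \approx 23.516 i$)
$-26616 + y = -26616 + \frac{i \sqrt{82767915834}}{12234}$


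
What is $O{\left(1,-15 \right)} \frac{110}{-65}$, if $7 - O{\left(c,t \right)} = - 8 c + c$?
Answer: $- \frac{308}{13} \approx -23.692$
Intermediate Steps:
$O{\left(c,t \right)} = 7 + 7 c$ ($O{\left(c,t \right)} = 7 - \left(- 8 c + c\right) = 7 - - 7 c = 7 + 7 c$)
$O{\left(1,-15 \right)} \frac{110}{-65} = \left(7 + 7 \cdot 1\right) \frac{110}{-65} = \left(7 + 7\right) 110 \left(- \frac{1}{65}\right) = 14 \left(- \frac{22}{13}\right) = - \frac{308}{13}$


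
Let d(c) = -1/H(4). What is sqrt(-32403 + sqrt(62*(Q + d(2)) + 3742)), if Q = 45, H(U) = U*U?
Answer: sqrt(-129612 + 5*sqrt(4178))/2 ≈ 179.78*I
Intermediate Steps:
H(U) = U**2
d(c) = -1/16 (d(c) = -1/(4**2) = -1/16)
sqrt(-32403 + sqrt(62*(Q + d(2)) + 3742)) = sqrt(-32403 + sqrt(62*(45 - 1/16) + 3742)) = sqrt(-32403 + sqrt(62*(719/16) + 3742)) = sqrt(-32403 + sqrt(22289/8 + 3742)) = sqrt(-32403 + sqrt(52225/8)) = sqrt(-32403 + 5*sqrt(4178)/4)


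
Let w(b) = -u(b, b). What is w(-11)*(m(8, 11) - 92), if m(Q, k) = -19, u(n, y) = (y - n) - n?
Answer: 1221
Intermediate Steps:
u(n, y) = y - 2*n
w(b) = b (w(b) = -(b - 2*b) = -(-1)*b = b)
w(-11)*(m(8, 11) - 92) = -11*(-19 - 92) = -11*(-111) = 1221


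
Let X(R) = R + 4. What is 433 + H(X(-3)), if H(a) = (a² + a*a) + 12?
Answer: 447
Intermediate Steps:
X(R) = 4 + R
H(a) = 12 + 2*a² (H(a) = (a² + a²) + 12 = 2*a² + 12 = 12 + 2*a²)
433 + H(X(-3)) = 433 + (12 + 2*(4 - 3)²) = 433 + (12 + 2*1²) = 433 + (12 + 2*1) = 433 + (12 + 2) = 433 + 14 = 447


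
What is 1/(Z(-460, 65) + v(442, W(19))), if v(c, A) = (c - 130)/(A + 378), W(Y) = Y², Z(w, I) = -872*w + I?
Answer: 739/296476027 ≈ 2.4926e-6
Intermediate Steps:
Z(w, I) = I - 872*w
v(c, A) = (-130 + c)/(378 + A)
1/(Z(-460, 65) + v(442, W(19))) = 1/((65 - 872*(-460)) + (-130 + 442)/(378 + 19²)) = 1/((65 + 401120) + 312/(378 + 361)) = 1/(401185 + 312/739) = 1/(296476027/739) = 739/296476027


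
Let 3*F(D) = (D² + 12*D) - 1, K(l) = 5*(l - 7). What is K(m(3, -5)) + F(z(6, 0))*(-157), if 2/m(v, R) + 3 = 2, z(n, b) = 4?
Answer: -3342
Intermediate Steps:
m(v, R) = -2 (m(v, R) = 2/(-3 + 2) = 2/(-1) = 2*(-1) = -2)
K(l) = -35 + 5*l (K(l) = 5*(-7 + l) = -35 + 5*l)
F(D) = -⅓ + 4*D + D²/3 (F(D) = ((D² + 12*D) - 1)/3 = (-1 + D² + 12*D)/3 = -⅓ + 4*D + D²/3)
K(m(3, -5)) + F(z(6, 0))*(-157) = (-35 + 5*(-2)) + (-⅓ + 4*4 + (⅓)*4²)*(-157) = (-35 - 10) + (-⅓ + 16 + (⅓)*16)*(-157) = -45 + (-⅓ + 16 + 16/3)*(-157) = -45 + 21*(-157) = -45 - 3297 = -3342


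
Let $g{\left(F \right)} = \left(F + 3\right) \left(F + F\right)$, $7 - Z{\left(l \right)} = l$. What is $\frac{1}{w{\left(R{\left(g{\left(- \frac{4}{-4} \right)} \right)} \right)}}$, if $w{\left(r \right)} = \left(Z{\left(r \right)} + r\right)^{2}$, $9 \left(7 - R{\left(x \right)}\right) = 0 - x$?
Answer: $\frac{1}{49} \approx 0.020408$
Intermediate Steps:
$Z{\left(l \right)} = 7 - l$
$g{\left(F \right)} = 2 F \left(3 + F\right)$ ($g{\left(F \right)} = \left(3 + F\right) 2 F = 2 F \left(3 + F\right)$)
$R{\left(x \right)} = 7 + \frac{x}{9}$ ($R{\left(x \right)} = 7 - \frac{0 - x}{9} = 7 - \frac{\left(-1\right) x}{9} = 7 + \frac{x}{9}$)
$w{\left(r \right)} = 49$ ($w{\left(r \right)} = \left(\left(7 - r\right) + r\right)^{2} = 7^{2} = 49$)
$\frac{1}{w{\left(R{\left(g{\left(- \frac{4}{-4} \right)} \right)} \right)}} = \frac{1}{49}$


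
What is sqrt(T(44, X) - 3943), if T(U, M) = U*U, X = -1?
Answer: 3*I*sqrt(223) ≈ 44.8*I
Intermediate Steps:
T(U, M) = U**2
sqrt(T(44, X) - 3943) = sqrt(44**2 - 3943) = sqrt(1936 - 3943) = sqrt(-2007) = 3*I*sqrt(223)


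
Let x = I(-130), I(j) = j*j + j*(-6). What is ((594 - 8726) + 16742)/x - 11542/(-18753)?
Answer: 36552589/33155304 ≈ 1.1025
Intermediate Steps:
I(j) = j**2 - 6*j
x = 17680 (x = -130*(-6 - 130) = -130*(-136) = 17680)
((594 - 8726) + 16742)/x - 11542/(-18753) = ((594 - 8726) + 16742)/17680 - 11542/(-18753) = (-8132 + 16742)*(1/17680) - 11542*(-1/18753) = 8610*(1/17680) + 11542/18753 = 861/1768 + 11542/18753 = 36552589/33155304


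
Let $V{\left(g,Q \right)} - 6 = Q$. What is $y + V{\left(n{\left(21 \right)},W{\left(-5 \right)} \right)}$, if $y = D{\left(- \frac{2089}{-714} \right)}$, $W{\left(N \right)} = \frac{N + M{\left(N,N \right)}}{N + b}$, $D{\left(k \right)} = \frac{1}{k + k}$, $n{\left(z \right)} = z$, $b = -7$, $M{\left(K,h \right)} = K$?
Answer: $\frac{87791}{12534} \approx 7.0042$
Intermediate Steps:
$D{\left(k \right)} = \frac{1}{2 k}$
$W{\left(N \right)} = \frac{2 N}{-7 + N}$ ($W{\left(N \right)} = \frac{N + N}{N - 7} = \frac{2 N}{-7 + N}$)
$V{\left(g,Q \right)} = 6 + Q$
$y = \frac{357}{2089}$ ($y = \frac{1}{2 \left(- \frac{2089}{-714}\right)} = \frac{1}{2 \left(\left(-2089\right) \left(- \frac{1}{714}\right)\right)} = \frac{1}{2 \cdot \frac{2089}{714}} = \frac{1}{2} \cdot \frac{714}{2089} = \frac{357}{2089} \approx 0.1709$)
$y + V{\left(n{\left(21 \right)},W{\left(-5 \right)} \right)} = \frac{357}{2089} + \left(6 + 2 \left(-5\right) \frac{1}{-7 - 5}\right) = \frac{357}{2089} + \left(6 + 2 \left(-5\right) \frac{1}{-12}\right) = \frac{357}{2089} + \left(6 + 2 \left(-5\right) \left(- \frac{1}{12}\right)\right) = \frac{357}{2089} + \left(6 + \frac{5}{6}\right) = \frac{357}{2089} + \frac{41}{6} = \frac{87791}{12534}$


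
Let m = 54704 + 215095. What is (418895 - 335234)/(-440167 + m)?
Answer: -83661/170368 ≈ -0.49106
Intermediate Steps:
m = 269799
(418895 - 335234)/(-440167 + m) = (418895 - 335234)/(-440167 + 269799) = 83661/(-170368) = 83661*(-1/170368) = -83661/170368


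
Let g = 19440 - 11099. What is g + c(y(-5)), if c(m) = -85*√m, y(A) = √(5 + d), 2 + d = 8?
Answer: 8341 - 85*11^(¼) ≈ 8186.2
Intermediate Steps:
d = 6 (d = -2 + 8 = 6)
g = 8341
y(A) = √11 (y(A) = √(5 + 6) = √11)
g + c(y(-5)) = 8341 - 85*11^(¼)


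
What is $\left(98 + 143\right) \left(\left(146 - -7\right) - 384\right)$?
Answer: $-55671$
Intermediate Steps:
$\left(98 + 143\right) \left(\left(146 - -7\right) - 384\right) = 241 \left(\left(146 + 7\right) - 384\right) = 241 \left(153 - 384\right) = 241 \left(-231\right) = -55671$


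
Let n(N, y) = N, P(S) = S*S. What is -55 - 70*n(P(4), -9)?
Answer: -1175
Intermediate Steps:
P(S) = S**2
-55 - 70*n(P(4), -9) = -55 - 70*4**2 = -55 - 70*16 = -55 - 1120 = -1175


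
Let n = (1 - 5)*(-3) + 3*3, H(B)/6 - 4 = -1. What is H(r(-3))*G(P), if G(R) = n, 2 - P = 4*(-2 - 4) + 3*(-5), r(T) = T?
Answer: 378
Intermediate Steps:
P = 41 (P = 2 - (4*(-2 - 4) + 3*(-5)) = 2 - (4*(-6) - 15) = 2 - (-24 - 15) = 2 - 1*(-39) = 2 + 39 = 41)
H(B) = 18 (H(B) = 24 + 6*(-1) = 24 - 6 = 18)
n = 21 (n = -4*(-3) + 9 = 12 + 9 = 21)
G(R) = 21
H(r(-3))*G(P) = 18*21 = 378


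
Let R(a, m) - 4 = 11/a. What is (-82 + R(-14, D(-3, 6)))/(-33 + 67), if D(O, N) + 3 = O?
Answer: -1103/476 ≈ -2.3172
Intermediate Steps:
D(O, N) = -3 + O
R(a, m) = 4 + 11/a
(-82 + R(-14, D(-3, 6)))/(-33 + 67) = (-82 + (4 + 11/(-14)))/(-33 + 67) = (-82 + (4 + 11*(-1/14)))/34 = (-82 + (4 - 11/14))*(1/34) = (-82 + 45/14)*(1/34) = -1103/14*1/34 = -1103/476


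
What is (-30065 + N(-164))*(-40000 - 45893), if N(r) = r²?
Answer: 272194917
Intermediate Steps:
(-30065 + N(-164))*(-40000 - 45893) = (-30065 + (-164)²)*(-40000 - 45893) = (-30065 + 26896)*(-85893) = -3169*(-85893) = 272194917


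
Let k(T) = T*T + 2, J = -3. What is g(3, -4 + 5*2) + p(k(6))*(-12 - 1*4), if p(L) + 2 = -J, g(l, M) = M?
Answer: -10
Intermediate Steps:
k(T) = 2 + T² (k(T) = T² + 2 = 2 + T²)
p(L) = 1 (p(L) = -2 - 1*(-3) = -2 + 3 = 1)
g(3, -4 + 5*2) + p(k(6))*(-12 - 1*4) = (-4 + 5*2) + 1*(-12 - 1*4) = (-4 + 10) + 1*(-12 - 4) = 6 + 1*(-16) = 6 - 16 = -10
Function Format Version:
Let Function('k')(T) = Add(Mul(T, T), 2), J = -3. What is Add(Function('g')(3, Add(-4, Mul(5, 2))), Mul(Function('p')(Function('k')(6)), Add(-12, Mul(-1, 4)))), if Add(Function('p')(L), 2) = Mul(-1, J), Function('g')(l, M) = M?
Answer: -10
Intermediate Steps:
Function('k')(T) = Add(2, Pow(T, 2)) (Function('k')(T) = Add(Pow(T, 2), 2) = Add(2, Pow(T, 2)))
Function('p')(L) = 1 (Function('p')(L) = Add(-2, Mul(-1, -3)) = Add(-2, 3) = 1)
Add(Function('g')(3, Add(-4, Mul(5, 2))), Mul(Function('p')(Function('k')(6)), Add(-12, Mul(-1, 4)))) = Add(Add(-4, Mul(5, 2)), Mul(1, Add(-12, Mul(-1, 4)))) = Add(Add(-4, 10), Mul(1, Add(-12, -4))) = Add(6, Mul(1, -16)) = Add(6, -16) = -10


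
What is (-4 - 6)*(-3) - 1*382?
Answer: -352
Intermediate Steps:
(-4 - 6)*(-3) - 1*382 = -10*(-3) - 382 = 30 - 382 = -352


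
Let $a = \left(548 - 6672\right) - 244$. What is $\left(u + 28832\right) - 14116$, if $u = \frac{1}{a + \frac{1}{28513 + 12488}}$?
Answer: $\frac{3842264663771}{261094367} \approx 14716.0$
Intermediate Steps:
$a = -6368$ ($a = -6124 - 244 = -6368$)
$u = - \frac{41001}{261094367}$ ($u = \frac{1}{-6368 + \frac{1}{28513 + 12488}} = \frac{1}{-6368 + \frac{1}{41001}} = \frac{1}{- \frac{261094367}{41001}} = - \frac{41001}{261094367} \approx -0.00015704$)
$\left(u + 28832\right) - 14116 = \left(- \frac{41001}{261094367} + 28832\right) - 14116 = \frac{7527872748343}{261094367} - 14116 = \frac{3842264663771}{261094367}$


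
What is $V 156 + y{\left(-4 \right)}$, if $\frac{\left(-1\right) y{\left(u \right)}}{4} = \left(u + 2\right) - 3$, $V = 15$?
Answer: $2360$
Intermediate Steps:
$y{\left(u \right)} = 4 - 4 u$ ($y{\left(u \right)} = - 4 \left(\left(u + 2\right) - 3\right) = - 4 \left(\left(2 + u\right) - 3\right) = - 4 \left(-1 + u\right) = 4 - 4 u$)
$V 156 + y{\left(-4 \right)} = 15 \cdot 156 + \left(4 - -16\right) = 2340 + \left(4 + 16\right) = 2340 + 20 = 2360$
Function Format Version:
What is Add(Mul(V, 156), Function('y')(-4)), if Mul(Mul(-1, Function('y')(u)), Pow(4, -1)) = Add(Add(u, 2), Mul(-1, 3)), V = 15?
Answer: 2360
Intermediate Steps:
Function('y')(u) = Add(4, Mul(-4, u)) (Function('y')(u) = Mul(-4, Add(Add(u, 2), Mul(-1, 3))) = Mul(-4, Add(Add(2, u), -3)) = Mul(-4, Add(-1, u)) = Add(4, Mul(-4, u)))
Add(Mul(V, 156), Function('y')(-4)) = Add(Mul(15, 156), Add(4, Mul(-4, -4))) = Add(2340, Add(4, 16)) = Add(2340, 20) = 2360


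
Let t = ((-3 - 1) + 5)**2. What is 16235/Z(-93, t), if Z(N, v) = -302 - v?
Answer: -16235/303 ≈ -53.581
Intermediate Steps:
t = 1 (t = (-4 + 5)**2 = 1**2 = 1)
16235/Z(-93, t) = 16235/(-302 - 1*1) = 16235/(-302 - 1) = 16235/(-303) = 16235*(-1/303) = -16235/303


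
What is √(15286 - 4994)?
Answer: 2*√2573 ≈ 101.45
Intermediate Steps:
√(15286 - 4994) = √10292 = 2*√2573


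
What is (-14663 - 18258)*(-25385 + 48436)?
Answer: -758861971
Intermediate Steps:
(-14663 - 18258)*(-25385 + 48436) = -32921*23051 = -758861971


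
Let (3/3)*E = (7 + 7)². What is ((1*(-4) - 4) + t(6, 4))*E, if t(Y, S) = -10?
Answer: -3528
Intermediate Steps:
E = 196 (E = (7 + 7)² = 14² = 196)
((1*(-4) - 4) + t(6, 4))*E = ((1*(-4) - 4) - 10)*196 = ((-4 - 4) - 10)*196 = (-8 - 10)*196 = -18*196 = -3528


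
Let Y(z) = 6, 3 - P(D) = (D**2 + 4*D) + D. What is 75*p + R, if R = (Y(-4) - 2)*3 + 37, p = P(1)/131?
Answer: 6194/131 ≈ 47.282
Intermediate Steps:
P(D) = 3 - D**2 - 5*D (P(D) = 3 - ((D**2 + 4*D) + D) = 3 - (D**2 + 5*D) = 3 + (-D**2 - 5*D) = 3 - D**2 - 5*D)
p = -3/131 (p = (3 - 1*1**2 - 5*1)/131 = (3 - 1*1 - 5)*(1/131) = (3 - 1 - 5)*(1/131) = -3*1/131 = -3/131 ≈ -0.022901)
R = 49 (R = (6 - 2)*3 + 37 = 4*3 + 37 = 12 + 37 = 49)
75*p + R = 75*(-3/131) + 49 = -225/131 + 49 = 6194/131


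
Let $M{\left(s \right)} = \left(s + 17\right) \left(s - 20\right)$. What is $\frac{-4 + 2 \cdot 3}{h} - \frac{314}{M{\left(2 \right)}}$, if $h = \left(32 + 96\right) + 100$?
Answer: $\frac{317}{342} \approx 0.9269$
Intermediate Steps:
$M{\left(s \right)} = \left(-20 + s\right) \left(17 + s\right)$ ($M{\left(s \right)} = \left(17 + s\right) \left(-20 + s\right) = \left(-20 + s\right) \left(17 + s\right)$)
$h = 228$ ($h = 128 + 100 = 228$)
$\frac{-4 + 2 \cdot 3}{h} - \frac{314}{M{\left(2 \right)}} = \frac{-4 + 2 \cdot 3}{228} - \frac{314}{-340 + 2^{2} - 6} = \left(-4 + 6\right) \frac{1}{228} - \frac{314}{-340 + 4 - 6} = 2 \cdot \frac{1}{228} - \frac{314}{-342} = \frac{1}{114} - - \frac{157}{171} = \frac{1}{114} + \frac{157}{171} = \frac{317}{342}$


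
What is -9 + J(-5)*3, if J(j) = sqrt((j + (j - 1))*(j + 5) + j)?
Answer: -9 + 3*I*sqrt(5) ≈ -9.0 + 6.7082*I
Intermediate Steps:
J(j) = sqrt(j + (-1 + 2*j)*(5 + j)) (J(j) = sqrt((j + (-1 + j))*(5 + j) + j) = sqrt((-1 + 2*j)*(5 + j) + j) = sqrt(j + (-1 + 2*j)*(5 + j)))
-9 + J(-5)*3 = -9 + sqrt(-5 + 2*(-5)**2 + 10*(-5))*3 = -9 + sqrt(-5 + 2*25 - 50)*3 = -9 + sqrt(-5 + 50 - 50)*3 = -9 + sqrt(-5)*3 = -9 + (I*sqrt(5))*3 = -9 + 3*I*sqrt(5)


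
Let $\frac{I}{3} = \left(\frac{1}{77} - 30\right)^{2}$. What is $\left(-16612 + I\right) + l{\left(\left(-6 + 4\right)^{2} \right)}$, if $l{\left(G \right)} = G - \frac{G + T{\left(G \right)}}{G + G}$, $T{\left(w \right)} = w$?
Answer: $- \frac{82480318}{5929} \approx -13911.0$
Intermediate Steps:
$I = \frac{15994443}{5929}$ ($I = 3 \left(\frac{1}{77} - 30\right)^{2} = 3 \left(- \frac{2309}{77}\right)^{2} = 3 \cdot \frac{5331481}{5929} = \frac{15994443}{5929} \approx 2697.7$)
$l{\left(G \right)} = -1 + G$ ($l{\left(G \right)} = G - \frac{G + G}{G + G} = G - \frac{2 G}{2 G} = G - 2 G \frac{1}{2 G} = G - 1 = -1 + G$)
$\left(-16612 + I\right) + l{\left(\left(-6 + 4\right)^{2} \right)} = \left(-16612 + \frac{15994443}{5929}\right) - \left(1 - \left(-6 + 4\right)^{2}\right) = - \frac{82498105}{5929} - \left(1 - \left(-2\right)^{2}\right) = - \frac{82498105}{5929} + \left(-1 + 4\right) = - \frac{82498105}{5929} + 3 = - \frac{82480318}{5929}$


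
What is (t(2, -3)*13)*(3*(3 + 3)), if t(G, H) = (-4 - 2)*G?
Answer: -2808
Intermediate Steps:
t(G, H) = -6*G
(t(2, -3)*13)*(3*(3 + 3)) = (-6*2*13)*(3*(3 + 3)) = (-12*13)*(3*6) = -156*18 = -2808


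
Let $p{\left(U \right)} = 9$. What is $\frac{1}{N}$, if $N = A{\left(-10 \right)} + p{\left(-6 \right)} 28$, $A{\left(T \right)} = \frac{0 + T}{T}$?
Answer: $\frac{1}{253} \approx 0.0039526$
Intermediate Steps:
$A{\left(T \right)} = 1$ ($A{\left(T \right)} = \frac{T}{T} = 1$)
$N = 253$ ($N = 1 + 9 \cdot 28 = 1 + 252 = 253$)
$\frac{1}{N} = \frac{1}{253}$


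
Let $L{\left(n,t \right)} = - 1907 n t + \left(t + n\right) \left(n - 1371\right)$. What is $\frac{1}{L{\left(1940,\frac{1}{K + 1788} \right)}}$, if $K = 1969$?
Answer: $\frac{3757}{4143503009} \approx 9.0672 \cdot 10^{-7}$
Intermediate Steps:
$L{\left(n,t \right)} = \left(-1371 + n\right) \left(n + t\right) - 1907 n t$ ($L{\left(n,t \right)} = - 1907 n t + \left(n + t\right) \left(-1371 + n\right) = - 1907 n t + \left(-1371 + n\right) \left(n + t\right) = \left(-1371 + n\right) \left(n + t\right) - 1907 n t$)
$\frac{1}{L{\left(1940,\frac{1}{K + 1788} \right)}} = \frac{1}{1940^{2} - 2659740 - \frac{1371}{1969 + 1788} - \frac{3697640}{1969 + 1788}} = \frac{1}{3763600 - 2659740 - \frac{1371}{3757} - \frac{3697640}{3757}} = \frac{1}{\frac{4143503009}{3757}} = \frac{3757}{4143503009}$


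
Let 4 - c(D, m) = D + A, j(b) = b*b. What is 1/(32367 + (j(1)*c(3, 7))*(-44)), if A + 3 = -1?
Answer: 1/32147 ≈ 3.1107e-5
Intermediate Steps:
A = -4 (A = -3 - 1 = -4)
j(b) = b²
c(D, m) = 8 - D (c(D, m) = 4 - (D - 4) = 4 - (-4 + D) = 4 + (4 - D) = 8 - D)
1/(32367 + (j(1)*c(3, 7))*(-44)) = 1/(32367 + (1²*(8 - 1*3))*(-44)) = 1/(32367 + (1*(8 - 3))*(-44)) = 1/(32367 + (1*5)*(-44)) = 1/(32367 + 5*(-44)) = 1/(32367 - 220) = 1/32147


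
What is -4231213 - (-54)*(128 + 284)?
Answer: -4208965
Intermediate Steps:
-4231213 - (-54)*(128 + 284) = -4231213 - (-54)*412 = -4231213 - 1*(-22248) = -4231213 + 22248 = -4208965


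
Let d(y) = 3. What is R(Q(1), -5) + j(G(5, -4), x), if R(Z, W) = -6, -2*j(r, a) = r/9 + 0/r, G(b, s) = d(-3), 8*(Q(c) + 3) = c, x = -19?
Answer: -37/6 ≈ -6.1667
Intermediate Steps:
Q(c) = -3 + c/8
G(b, s) = 3
j(r, a) = -r/18 (j(r, a) = -(r/9 + 0/r)/2 = -(r*(⅑) + 0)/2 = -(r/9 + 0)/2 = -r/18)
R(Q(1), -5) + j(G(5, -4), x) = -6 - 1/18*3 = -6 - ⅙ = -37/6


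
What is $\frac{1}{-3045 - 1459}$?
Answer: $- \frac{1}{4504} \approx -0.00022202$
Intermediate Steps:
$\frac{1}{-3045 - 1459} = \frac{1}{-4504} = - \frac{1}{4504}$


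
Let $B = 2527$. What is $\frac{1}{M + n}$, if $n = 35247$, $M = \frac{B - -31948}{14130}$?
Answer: $\frac{2826}{99614917} \approx 2.8369 \cdot 10^{-5}$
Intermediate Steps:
$M = \frac{6895}{2826}$ ($M = \frac{2527 - -31948}{14130} = \left(2527 + 31948\right) \frac{1}{14130} = 34475 \cdot \frac{1}{14130} = \frac{6895}{2826} \approx 2.4398$)
$\frac{1}{M + n} = \frac{1}{\frac{6895}{2826} + 35247} = \frac{1}{\frac{99614917}{2826}} = \frac{2826}{99614917}$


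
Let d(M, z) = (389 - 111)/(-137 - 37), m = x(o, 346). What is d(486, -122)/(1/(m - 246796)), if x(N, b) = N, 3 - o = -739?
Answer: 11400502/29 ≈ 3.9312e+5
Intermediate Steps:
o = 742 (o = 3 - 1*(-739) = 3 + 739 = 742)
m = 742
d(M, z) = -139/87 (d(M, z) = 278/(-174) = 278*(-1/174) = -139/87)
d(486, -122)/(1/(m - 246796)) = -139/(87*(1/(742 - 246796))) = -139/(87*(1/(-246054))) = -139/(87*(-1/246054)) = -139/87*(-246054) = 11400502/29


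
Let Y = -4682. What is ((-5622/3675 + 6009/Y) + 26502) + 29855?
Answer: 323216620557/5735450 ≈ 56354.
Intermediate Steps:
((-5622/3675 + 6009/Y) + 26502) + 29855 = ((-5622/3675 + 6009/(-4682)) + 26502) + 29855 = ((-5622*1/3675 + 6009*(-1/4682)) + 26502) + 29855 = ((-1874/1225 - 6009/4682) + 26502) + 29855 = (-16135093/5735450 + 26502) + 29855 = 151984760807/5735450 + 29855 = 323216620557/5735450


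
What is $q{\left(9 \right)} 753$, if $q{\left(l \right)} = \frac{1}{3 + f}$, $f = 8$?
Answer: $\frac{753}{11} \approx 68.455$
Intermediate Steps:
$q{\left(l \right)} = \frac{1}{11}$ ($q{\left(l \right)} = \frac{1}{3 + 8} = \frac{1}{11}$)
$q{\left(9 \right)} 753 = \frac{1}{11} \cdot 753 = \frac{753}{11}$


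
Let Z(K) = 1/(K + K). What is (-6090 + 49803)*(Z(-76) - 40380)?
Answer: -268299946593/152 ≈ -1.7651e+9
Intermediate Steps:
Z(K) = 1/(2*K)
(-6090 + 49803)*(Z(-76) - 40380) = (-6090 + 49803)*((½)/(-76) - 40380) = 43713*((½)*(-1/76) - 40380) = 43713*(-1/152 - 40380) = 43713*(-6137761/152) = -268299946593/152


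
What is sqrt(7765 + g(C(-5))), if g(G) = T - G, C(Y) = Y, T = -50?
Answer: 2*sqrt(1930) ≈ 87.864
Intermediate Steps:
g(G) = -50 - G
sqrt(7765 + g(C(-5))) = sqrt(7765 + (-50 - 1*(-5))) = sqrt(7765 + (-50 + 5)) = sqrt(7765 - 45) = sqrt(7720) = 2*sqrt(1930)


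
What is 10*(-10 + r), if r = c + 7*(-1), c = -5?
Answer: -220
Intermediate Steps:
r = -12 (r = -5 + 7*(-1) = -5 - 7 = -12)
10*(-10 + r) = 10*(-10 - 12) = 10*(-22) = -220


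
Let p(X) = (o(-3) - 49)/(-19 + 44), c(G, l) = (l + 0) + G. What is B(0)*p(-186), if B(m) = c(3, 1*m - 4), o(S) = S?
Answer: 52/25 ≈ 2.0800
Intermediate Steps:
c(G, l) = G + l (c(G, l) = l + G = G + l)
B(m) = -1 + m (B(m) = 3 + (1*m - 4) = 3 + (m - 4) = 3 + (-4 + m) = -1 + m)
p(X) = -52/25 (p(X) = (-3 - 49)/(-19 + 44) = -52/25)
B(0)*p(-186) = (-1 + 0)*(-52/25) = -1*(-52/25) = 52/25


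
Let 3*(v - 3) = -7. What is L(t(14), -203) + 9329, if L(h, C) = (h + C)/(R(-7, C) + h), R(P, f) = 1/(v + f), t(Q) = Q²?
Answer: 1109857552/118969 ≈ 9329.0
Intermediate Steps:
v = ⅔ (v = 3 + (⅓)*(-7) = 3 - 7/3 = ⅔ ≈ 0.66667)
R(P, f) = 1/(⅔ + f)
L(h, C) = (C + h)/(h + 3/(2 + 3*C)) (L(h, C) = (h + C)/(3/(2 + 3*C) + h) = (C + h)/(h + 3/(2 + 3*C)))
L(t(14), -203) + 9329 = (2 + 3*(-203))*(-203 + 14²)/(3 + 14²*(2 + 3*(-203))) + 9329 = (2 - 609)*(-203 + 196)/(3 + 196*(2 - 609)) + 9329 = -607*(-7)/(3 + 196*(-607)) + 9329 = -607*(-7)/(3 - 118972) + 9329 = -607*(-7)/(-118969) + 9329 = -1/118969*(-607)*(-7) + 9329 = -4249/118969 + 9329 = 1109857552/118969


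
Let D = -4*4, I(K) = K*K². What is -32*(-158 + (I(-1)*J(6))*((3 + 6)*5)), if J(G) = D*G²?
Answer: -824384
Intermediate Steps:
I(K) = K³
D = -16
J(G) = -16*G²
-32*(-158 + (I(-1)*J(6))*((3 + 6)*5)) = -32*(-158 + ((-1)³*(-16*6²))*((3 + 6)*5)) = -32*(-158 + (-(-16)*36)*(9*5)) = -32*(-158 - 1*(-576)*45) = -32*(-158 + 576*45) = -32*(-158 + 25920) = -32*25762 = -824384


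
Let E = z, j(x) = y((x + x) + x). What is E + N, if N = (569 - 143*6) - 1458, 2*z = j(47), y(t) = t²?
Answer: 16387/2 ≈ 8193.5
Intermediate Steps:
j(x) = 9*x² (j(x) = ((x + x) + x)² = (2*x + x)² = (3*x)² = 9*x²)
z = 19881/2 (z = (9*47²)/2 = (9*2209)/2 = (½)*19881 = 19881/2 ≈ 9940.5)
E = 19881/2 ≈ 9940.5
N = -1747 (N = (569 - 858) - 1458 = -289 - 1458 = -1747)
E + N = 19881/2 - 1747 = 16387/2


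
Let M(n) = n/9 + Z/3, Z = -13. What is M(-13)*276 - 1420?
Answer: -9044/3 ≈ -3014.7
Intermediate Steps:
M(n) = -13/3 + n/9 (M(n) = n/9 - 13/3 = -13/3 + n/9)
M(-13)*276 - 1420 = (-13/3 + (⅑)*(-13))*276 - 1420 = (-13/3 - 13/9)*276 - 1420 = -52/9*276 - 1420 = -4784/3 - 1420 = -9044/3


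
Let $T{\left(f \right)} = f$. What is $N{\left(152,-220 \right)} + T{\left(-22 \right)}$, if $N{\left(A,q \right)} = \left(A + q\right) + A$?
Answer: $62$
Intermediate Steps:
$N{\left(A,q \right)} = q + 2 A$
$N{\left(152,-220 \right)} + T{\left(-22 \right)} = \left(-220 + 2 \cdot 152\right) - 22 = \left(-220 + 304\right) - 22 = 84 - 22 = 62$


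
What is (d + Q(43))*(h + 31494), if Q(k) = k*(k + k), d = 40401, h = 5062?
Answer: 1612083044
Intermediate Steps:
Q(k) = 2*k² (Q(k) = k*(2*k) = 2*k²)
(d + Q(43))*(h + 31494) = (40401 + 2*43²)*(5062 + 31494) = (40401 + 2*1849)*36556 = (40401 + 3698)*36556 = 44099*36556 = 1612083044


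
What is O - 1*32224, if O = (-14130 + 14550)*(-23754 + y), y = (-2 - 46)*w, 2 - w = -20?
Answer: -10452424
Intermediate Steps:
w = 22 (w = 2 - 1*(-20) = 2 + 20 = 22)
y = -1056 (y = (-2 - 46)*22 = -48*22 = -1056)
O = -10420200 (O = (-14130 + 14550)*(-23754 - 1056) = 420*(-24810) = -10420200)
O - 1*32224 = -10420200 - 1*32224 = -10420200 - 32224 = -10452424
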